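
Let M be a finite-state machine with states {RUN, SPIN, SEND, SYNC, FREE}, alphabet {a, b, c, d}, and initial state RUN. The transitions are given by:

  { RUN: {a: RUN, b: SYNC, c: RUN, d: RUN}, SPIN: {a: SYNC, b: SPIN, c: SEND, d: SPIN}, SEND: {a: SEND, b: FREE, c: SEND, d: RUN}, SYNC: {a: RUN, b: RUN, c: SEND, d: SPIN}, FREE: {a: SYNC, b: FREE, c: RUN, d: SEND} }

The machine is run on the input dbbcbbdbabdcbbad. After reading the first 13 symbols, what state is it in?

Trace: RUN -d-> RUN -b-> SYNC -b-> RUN -c-> RUN -b-> SYNC -b-> RUN -d-> RUN -b-> SYNC -a-> RUN -b-> SYNC -d-> SPIN -c-> SEND -b-> FREE
After 13 symbols: FREE.

FREE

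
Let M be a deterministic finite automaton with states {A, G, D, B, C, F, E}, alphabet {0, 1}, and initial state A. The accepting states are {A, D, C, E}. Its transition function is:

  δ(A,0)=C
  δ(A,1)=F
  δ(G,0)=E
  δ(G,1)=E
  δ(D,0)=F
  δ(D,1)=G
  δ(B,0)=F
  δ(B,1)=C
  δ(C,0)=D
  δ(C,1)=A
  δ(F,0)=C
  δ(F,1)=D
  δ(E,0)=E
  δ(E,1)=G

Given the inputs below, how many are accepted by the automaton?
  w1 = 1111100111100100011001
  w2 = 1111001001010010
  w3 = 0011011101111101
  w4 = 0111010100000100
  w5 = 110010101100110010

3

w1: Trace: A -1-> F -1-> D -1-> G -1-> E -1-> G -0-> E -0-> E -1-> G -1-> E -1-> G -1-> E -0-> E -0-> E -1-> G -0-> E -0-> E -0-> E -1-> G -1-> E -0-> E -0-> E -1-> G  → end G, rejected
w2: Trace: A -1-> F -1-> D -1-> G -1-> E -0-> E -0-> E -1-> G -0-> E -0-> E -1-> G -0-> E -1-> G -0-> E -0-> E -1-> G -0-> E  → end E, accepted
w3: Trace: A -0-> C -0-> D -1-> G -1-> E -0-> E -1-> G -1-> E -1-> G -0-> E -1-> G -1-> E -1-> G -1-> E -1-> G -0-> E -1-> G  → end G, rejected
w4: Trace: A -0-> C -1-> A -1-> F -1-> D -0-> F -1-> D -0-> F -1-> D -0-> F -0-> C -0-> D -0-> F -0-> C -1-> A -0-> C -0-> D  → end D, accepted
w5: Trace: A -1-> F -1-> D -0-> F -0-> C -1-> A -0-> C -1-> A -0-> C -1-> A -1-> F -0-> C -0-> D -1-> G -1-> E -0-> E -0-> E -1-> G -0-> E  → end E, accepted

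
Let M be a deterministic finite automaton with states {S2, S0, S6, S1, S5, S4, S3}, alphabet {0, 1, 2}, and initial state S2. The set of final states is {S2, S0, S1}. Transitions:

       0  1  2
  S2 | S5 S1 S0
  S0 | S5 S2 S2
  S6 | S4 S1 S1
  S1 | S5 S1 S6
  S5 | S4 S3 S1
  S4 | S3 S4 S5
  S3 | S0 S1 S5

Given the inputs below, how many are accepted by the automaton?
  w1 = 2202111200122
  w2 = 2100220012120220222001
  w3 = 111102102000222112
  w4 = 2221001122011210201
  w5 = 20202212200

1

w1: Trace: S2 -2-> S0 -2-> S2 -0-> S5 -2-> S1 -1-> S1 -1-> S1 -1-> S1 -2-> S6 -0-> S4 -0-> S3 -1-> S1 -2-> S6 -2-> S1  → end S1, accepted
w2: Trace: S2 -2-> S0 -1-> S2 -0-> S5 -0-> S4 -2-> S5 -2-> S1 -0-> S5 -0-> S4 -1-> S4 -2-> S5 -1-> S3 -2-> S5 -0-> S4 -2-> S5 -2-> S1 -0-> S5 -2-> S1 -2-> S6 -2-> S1 -0-> S5 -0-> S4 -1-> S4  → end S4, rejected
w3: Trace: S2 -1-> S1 -1-> S1 -1-> S1 -1-> S1 -0-> S5 -2-> S1 -1-> S1 -0-> S5 -2-> S1 -0-> S5 -0-> S4 -0-> S3 -2-> S5 -2-> S1 -2-> S6 -1-> S1 -1-> S1 -2-> S6  → end S6, rejected
w4: Trace: S2 -2-> S0 -2-> S2 -2-> S0 -1-> S2 -0-> S5 -0-> S4 -1-> S4 -1-> S4 -2-> S5 -2-> S1 -0-> S5 -1-> S3 -1-> S1 -2-> S6 -1-> S1 -0-> S5 -2-> S1 -0-> S5 -1-> S3  → end S3, rejected
w5: Trace: S2 -2-> S0 -0-> S5 -2-> S1 -0-> S5 -2-> S1 -2-> S6 -1-> S1 -2-> S6 -2-> S1 -0-> S5 -0-> S4  → end S4, rejected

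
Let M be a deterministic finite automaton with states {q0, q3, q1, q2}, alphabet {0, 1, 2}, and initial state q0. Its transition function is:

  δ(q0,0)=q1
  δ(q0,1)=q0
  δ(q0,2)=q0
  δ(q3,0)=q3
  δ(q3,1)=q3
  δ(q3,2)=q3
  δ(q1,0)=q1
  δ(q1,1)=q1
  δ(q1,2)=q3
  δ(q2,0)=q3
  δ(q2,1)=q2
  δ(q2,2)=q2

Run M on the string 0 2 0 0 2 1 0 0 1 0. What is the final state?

q0 → q1 → q3 → q3 → q3 → q3 → q3 → q3 → q3 → q3 → q3

q3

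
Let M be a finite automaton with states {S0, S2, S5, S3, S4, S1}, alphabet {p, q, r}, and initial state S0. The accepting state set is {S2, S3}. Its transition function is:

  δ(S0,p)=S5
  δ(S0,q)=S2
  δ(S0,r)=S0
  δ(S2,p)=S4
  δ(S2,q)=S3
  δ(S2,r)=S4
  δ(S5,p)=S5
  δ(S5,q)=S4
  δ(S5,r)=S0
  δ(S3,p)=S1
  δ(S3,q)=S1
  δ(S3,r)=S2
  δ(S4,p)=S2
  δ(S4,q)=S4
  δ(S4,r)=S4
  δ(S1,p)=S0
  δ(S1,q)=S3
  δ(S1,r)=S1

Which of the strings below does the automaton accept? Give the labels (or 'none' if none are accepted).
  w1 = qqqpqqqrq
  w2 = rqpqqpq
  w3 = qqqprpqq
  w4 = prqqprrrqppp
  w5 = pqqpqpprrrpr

w1, w2

w1:
  start at S0
  read 'q': S0 → S2
  read 'q': S2 → S3
  read 'q': S3 → S1
  read 'p': S1 → S0
  read 'q': S0 → S2
  read 'q': S2 → S3
  read 'q': S3 → S1
  read 'r': S1 → S1
  read 'q': S1 → S3
  end S3, accepted
w2:
  start at S0
  read 'r': S0 → S0
  read 'q': S0 → S2
  read 'p': S2 → S4
  read 'q': S4 → S4
  read 'q': S4 → S4
  read 'p': S4 → S2
  read 'q': S2 → S3
  end S3, accepted
w3:
  start at S0
  read 'q': S0 → S2
  read 'q': S2 → S3
  read 'q': S3 → S1
  read 'p': S1 → S0
  read 'r': S0 → S0
  read 'p': S0 → S5
  read 'q': S5 → S4
  read 'q': S4 → S4
  end S4, rejected
w4:
  start at S0
  read 'p': S0 → S5
  read 'r': S5 → S0
  read 'q': S0 → S2
  read 'q': S2 → S3
  read 'p': S3 → S1
  read 'r': S1 → S1
  read 'r': S1 → S1
  read 'r': S1 → S1
  read 'q': S1 → S3
  read 'p': S3 → S1
  read 'p': S1 → S0
  read 'p': S0 → S5
  end S5, rejected
w5:
  start at S0
  read 'p': S0 → S5
  read 'q': S5 → S4
  read 'q': S4 → S4
  read 'p': S4 → S2
  read 'q': S2 → S3
  read 'p': S3 → S1
  read 'p': S1 → S0
  read 'r': S0 → S0
  read 'r': S0 → S0
  read 'r': S0 → S0
  read 'p': S0 → S5
  read 'r': S5 → S0
  end S0, rejected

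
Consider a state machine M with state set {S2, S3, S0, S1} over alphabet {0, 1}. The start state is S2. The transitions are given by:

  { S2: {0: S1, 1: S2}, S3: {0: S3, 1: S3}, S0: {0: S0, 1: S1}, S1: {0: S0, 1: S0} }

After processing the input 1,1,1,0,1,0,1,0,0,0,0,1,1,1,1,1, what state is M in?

S1

Trace: S2 -1-> S2 -1-> S2 -1-> S2 -0-> S1 -1-> S0 -0-> S0 -1-> S1 -0-> S0 -0-> S0 -0-> S0 -0-> S0 -1-> S1 -1-> S0 -1-> S1 -1-> S0 -1-> S1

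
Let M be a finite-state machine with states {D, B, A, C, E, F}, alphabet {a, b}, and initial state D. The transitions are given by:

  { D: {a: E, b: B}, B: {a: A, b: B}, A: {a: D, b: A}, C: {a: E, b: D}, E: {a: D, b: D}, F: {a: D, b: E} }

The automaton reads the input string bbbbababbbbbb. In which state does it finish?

start at D
read 'b': D → B
read 'b': B → B
read 'b': B → B
read 'b': B → B
read 'a': B → A
read 'b': A → A
read 'a': A → D
read 'b': D → B
read 'b': B → B
read 'b': B → B
read 'b': B → B
read 'b': B → B
read 'b': B → B

B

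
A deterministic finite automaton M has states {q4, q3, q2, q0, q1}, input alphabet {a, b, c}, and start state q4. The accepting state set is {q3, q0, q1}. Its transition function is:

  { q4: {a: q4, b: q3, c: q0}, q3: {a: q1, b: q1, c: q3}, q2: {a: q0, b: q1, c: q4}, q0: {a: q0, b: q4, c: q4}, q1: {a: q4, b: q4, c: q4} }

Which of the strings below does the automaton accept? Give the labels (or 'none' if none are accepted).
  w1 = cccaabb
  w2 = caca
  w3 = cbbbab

w1, w3

w1:
  start at q4
  read 'c': q4 → q0
  read 'c': q0 → q4
  read 'c': q4 → q0
  read 'a': q0 → q0
  read 'a': q0 → q0
  read 'b': q0 → q4
  read 'b': q4 → q3
  end q3, accepted
w2:
  start at q4
  read 'c': q4 → q0
  read 'a': q0 → q0
  read 'c': q0 → q4
  read 'a': q4 → q4
  end q4, rejected
w3:
  start at q4
  read 'c': q4 → q0
  read 'b': q0 → q4
  read 'b': q4 → q3
  read 'b': q3 → q1
  read 'a': q1 → q4
  read 'b': q4 → q3
  end q3, accepted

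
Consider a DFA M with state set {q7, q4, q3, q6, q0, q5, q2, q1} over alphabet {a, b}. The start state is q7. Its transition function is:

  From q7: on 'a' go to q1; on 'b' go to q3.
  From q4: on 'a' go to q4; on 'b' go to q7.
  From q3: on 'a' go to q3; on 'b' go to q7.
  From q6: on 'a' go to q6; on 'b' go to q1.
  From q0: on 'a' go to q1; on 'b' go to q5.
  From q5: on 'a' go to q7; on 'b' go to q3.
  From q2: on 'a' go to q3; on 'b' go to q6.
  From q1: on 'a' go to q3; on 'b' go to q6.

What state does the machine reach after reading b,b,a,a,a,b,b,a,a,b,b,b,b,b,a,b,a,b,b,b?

q7 → q3 → q7 → q1 → q3 → q3 → q7 → q3 → q3 → q3 → q7 → q3 → q7 → q3 → q7 → q1 → q6 → q6 → q1 → q6 → q1

q1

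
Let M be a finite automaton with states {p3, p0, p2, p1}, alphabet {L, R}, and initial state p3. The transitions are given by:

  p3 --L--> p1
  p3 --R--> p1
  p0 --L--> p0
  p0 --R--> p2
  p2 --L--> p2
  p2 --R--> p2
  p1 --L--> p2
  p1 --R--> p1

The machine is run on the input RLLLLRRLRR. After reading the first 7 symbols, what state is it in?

p2

start at p3
read 'R': p3 → p1
read 'L': p1 → p2
read 'L': p2 → p2
read 'L': p2 → p2
read 'L': p2 → p2
read 'R': p2 → p2
read 'R': p2 → p2
After 7 symbols: p2.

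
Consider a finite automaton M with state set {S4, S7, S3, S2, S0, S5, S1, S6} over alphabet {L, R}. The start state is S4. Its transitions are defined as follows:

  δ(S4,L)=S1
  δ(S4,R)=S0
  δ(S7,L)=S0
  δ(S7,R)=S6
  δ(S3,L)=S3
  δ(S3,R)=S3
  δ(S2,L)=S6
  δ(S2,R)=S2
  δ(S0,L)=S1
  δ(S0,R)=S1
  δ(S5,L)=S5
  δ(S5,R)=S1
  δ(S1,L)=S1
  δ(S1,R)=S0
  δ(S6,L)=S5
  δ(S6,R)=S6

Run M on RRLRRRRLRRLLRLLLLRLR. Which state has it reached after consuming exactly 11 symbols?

S1

Trace: S4 -R-> S0 -R-> S1 -L-> S1 -R-> S0 -R-> S1 -R-> S0 -R-> S1 -L-> S1 -R-> S0 -R-> S1 -L-> S1
After 11 symbols: S1.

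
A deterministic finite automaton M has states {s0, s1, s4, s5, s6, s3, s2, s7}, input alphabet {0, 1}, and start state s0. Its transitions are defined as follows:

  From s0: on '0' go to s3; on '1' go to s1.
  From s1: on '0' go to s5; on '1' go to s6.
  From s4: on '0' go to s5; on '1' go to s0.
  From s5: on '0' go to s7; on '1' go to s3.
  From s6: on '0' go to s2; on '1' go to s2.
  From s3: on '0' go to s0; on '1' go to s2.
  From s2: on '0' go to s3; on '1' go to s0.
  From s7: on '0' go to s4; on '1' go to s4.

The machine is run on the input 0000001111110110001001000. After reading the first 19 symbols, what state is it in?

start at s0
read '0': s0 → s3
read '0': s3 → s0
read '0': s0 → s3
read '0': s3 → s0
read '0': s0 → s3
read '0': s3 → s0
read '1': s0 → s1
read '1': s1 → s6
read '1': s6 → s2
read '1': s2 → s0
read '1': s0 → s1
read '1': s1 → s6
read '0': s6 → s2
read '1': s2 → s0
read '1': s0 → s1
read '0': s1 → s5
read '0': s5 → s7
read '0': s7 → s4
read '1': s4 → s0
After 19 symbols: s0.

s0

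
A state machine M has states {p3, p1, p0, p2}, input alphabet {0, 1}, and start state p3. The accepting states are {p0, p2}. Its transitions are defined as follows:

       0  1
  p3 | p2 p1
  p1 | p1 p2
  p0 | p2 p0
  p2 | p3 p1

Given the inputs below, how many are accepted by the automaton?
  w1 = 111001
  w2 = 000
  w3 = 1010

2

w1:
  start at p3
  read '1': p3 → p1
  read '1': p1 → p2
  read '1': p2 → p1
  read '0': p1 → p1
  read '0': p1 → p1
  read '1': p1 → p2
  end p2, accepted
w2:
  start at p3
  read '0': p3 → p2
  read '0': p2 → p3
  read '0': p3 → p2
  end p2, accepted
w3:
  start at p3
  read '1': p3 → p1
  read '0': p1 → p1
  read '1': p1 → p2
  read '0': p2 → p3
  end p3, rejected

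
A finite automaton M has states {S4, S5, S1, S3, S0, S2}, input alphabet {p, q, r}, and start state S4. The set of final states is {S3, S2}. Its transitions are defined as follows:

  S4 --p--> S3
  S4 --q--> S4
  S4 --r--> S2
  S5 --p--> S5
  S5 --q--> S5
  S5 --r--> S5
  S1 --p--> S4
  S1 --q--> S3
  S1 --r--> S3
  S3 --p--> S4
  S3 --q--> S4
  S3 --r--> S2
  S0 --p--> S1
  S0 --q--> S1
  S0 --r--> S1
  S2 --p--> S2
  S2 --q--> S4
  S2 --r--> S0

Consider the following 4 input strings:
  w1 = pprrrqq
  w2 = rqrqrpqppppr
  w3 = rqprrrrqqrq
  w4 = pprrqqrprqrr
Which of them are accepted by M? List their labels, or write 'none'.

w1: Trace: S4 -p-> S3 -p-> S4 -r-> S2 -r-> S0 -r-> S1 -q-> S3 -q-> S4  → end S4, rejected
w2: Trace: S4 -r-> S2 -q-> S4 -r-> S2 -q-> S4 -r-> S2 -p-> S2 -q-> S4 -p-> S3 -p-> S4 -p-> S3 -p-> S4 -r-> S2  → end S2, accepted
w3: Trace: S4 -r-> S2 -q-> S4 -p-> S3 -r-> S2 -r-> S0 -r-> S1 -r-> S3 -q-> S4 -q-> S4 -r-> S2 -q-> S4  → end S4, rejected
w4: Trace: S4 -p-> S3 -p-> S4 -r-> S2 -r-> S0 -q-> S1 -q-> S3 -r-> S2 -p-> S2 -r-> S0 -q-> S1 -r-> S3 -r-> S2  → end S2, accepted

w2, w4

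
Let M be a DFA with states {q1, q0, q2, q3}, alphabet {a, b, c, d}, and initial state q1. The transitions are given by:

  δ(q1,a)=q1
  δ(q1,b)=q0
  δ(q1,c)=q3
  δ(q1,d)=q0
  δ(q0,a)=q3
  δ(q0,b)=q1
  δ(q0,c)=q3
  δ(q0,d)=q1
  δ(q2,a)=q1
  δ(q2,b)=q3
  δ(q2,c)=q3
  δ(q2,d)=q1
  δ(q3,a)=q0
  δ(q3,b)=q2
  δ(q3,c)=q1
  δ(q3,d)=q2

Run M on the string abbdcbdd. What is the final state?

q0

start at q1
read 'a': q1 → q1
read 'b': q1 → q0
read 'b': q0 → q1
read 'd': q1 → q0
read 'c': q0 → q3
read 'b': q3 → q2
read 'd': q2 → q1
read 'd': q1 → q0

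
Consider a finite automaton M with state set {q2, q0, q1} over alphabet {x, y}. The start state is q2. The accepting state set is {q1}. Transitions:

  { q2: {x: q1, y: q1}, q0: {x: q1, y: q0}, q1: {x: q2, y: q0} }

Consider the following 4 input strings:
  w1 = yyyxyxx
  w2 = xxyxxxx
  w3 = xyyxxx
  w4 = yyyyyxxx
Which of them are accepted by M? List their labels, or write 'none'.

w2, w3, w4

w1: q2 → q1 → q0 → q0 → q1 → q0 → q1 → q2  → end q2, rejected
w2: q2 → q1 → q2 → q1 → q2 → q1 → q2 → q1  → end q1, accepted
w3: q2 → q1 → q0 → q0 → q1 → q2 → q1  → end q1, accepted
w4: q2 → q1 → q0 → q0 → q0 → q0 → q1 → q2 → q1  → end q1, accepted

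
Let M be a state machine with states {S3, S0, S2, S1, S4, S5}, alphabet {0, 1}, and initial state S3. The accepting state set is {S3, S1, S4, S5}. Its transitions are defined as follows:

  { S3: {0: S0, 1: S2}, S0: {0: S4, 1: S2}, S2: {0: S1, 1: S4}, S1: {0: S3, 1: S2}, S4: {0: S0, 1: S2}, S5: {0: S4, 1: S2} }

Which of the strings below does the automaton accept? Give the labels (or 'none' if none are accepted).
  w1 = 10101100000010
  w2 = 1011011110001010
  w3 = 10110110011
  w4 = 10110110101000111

w1, w2, w3

w1: S3 → S2 → S1 → S2 → S1 → S2 → S4 → S0 → S4 → S0 → S4 → S0 → S4 → S2 → S1  → end S1, accepted
w2: S3 → S2 → S1 → S2 → S4 → S0 → S2 → S4 → S2 → S4 → S0 → S4 → S0 → S2 → S1 → S2 → S1  → end S1, accepted
w3: S3 → S2 → S1 → S2 → S4 → S0 → S2 → S4 → S0 → S4 → S2 → S4  → end S4, accepted
w4: S3 → S2 → S1 → S2 → S4 → S0 → S2 → S4 → S0 → S2 → S1 → S2 → S1 → S3 → S0 → S2 → S4 → S2  → end S2, rejected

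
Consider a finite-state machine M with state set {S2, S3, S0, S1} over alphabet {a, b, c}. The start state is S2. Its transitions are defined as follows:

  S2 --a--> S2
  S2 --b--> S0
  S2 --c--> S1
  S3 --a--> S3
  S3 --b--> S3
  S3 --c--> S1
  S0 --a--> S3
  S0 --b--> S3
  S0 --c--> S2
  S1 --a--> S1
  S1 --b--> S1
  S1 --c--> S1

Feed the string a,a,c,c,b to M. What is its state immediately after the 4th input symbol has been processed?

S2 → S2 → S2 → S1 → S1
After 4 symbols: S1.

S1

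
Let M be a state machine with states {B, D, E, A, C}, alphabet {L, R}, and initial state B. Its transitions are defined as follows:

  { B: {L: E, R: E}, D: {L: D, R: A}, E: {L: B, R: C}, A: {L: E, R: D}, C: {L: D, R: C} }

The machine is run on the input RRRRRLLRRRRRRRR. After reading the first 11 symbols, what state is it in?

D

B → E → C → C → C → C → D → D → A → D → A → D
After 11 symbols: D.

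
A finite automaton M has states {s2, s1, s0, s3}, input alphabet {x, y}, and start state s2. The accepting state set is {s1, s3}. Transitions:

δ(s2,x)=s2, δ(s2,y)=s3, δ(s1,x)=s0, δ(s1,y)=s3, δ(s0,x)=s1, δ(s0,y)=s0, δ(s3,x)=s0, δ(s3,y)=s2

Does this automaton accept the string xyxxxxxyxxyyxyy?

No

s2 → s2 → s3 → s0 → s1 → s0 → s1 → s0 → s0 → s1 → s0 → s0 → s0 → s1 → s3 → s2
End state s2 is not accepting.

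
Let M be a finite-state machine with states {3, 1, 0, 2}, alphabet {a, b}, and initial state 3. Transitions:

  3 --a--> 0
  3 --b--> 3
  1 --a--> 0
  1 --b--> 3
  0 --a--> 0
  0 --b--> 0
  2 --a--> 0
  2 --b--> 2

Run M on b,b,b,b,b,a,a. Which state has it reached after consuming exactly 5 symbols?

3

Trace: 3 -b-> 3 -b-> 3 -b-> 3 -b-> 3 -b-> 3
After 5 symbols: 3.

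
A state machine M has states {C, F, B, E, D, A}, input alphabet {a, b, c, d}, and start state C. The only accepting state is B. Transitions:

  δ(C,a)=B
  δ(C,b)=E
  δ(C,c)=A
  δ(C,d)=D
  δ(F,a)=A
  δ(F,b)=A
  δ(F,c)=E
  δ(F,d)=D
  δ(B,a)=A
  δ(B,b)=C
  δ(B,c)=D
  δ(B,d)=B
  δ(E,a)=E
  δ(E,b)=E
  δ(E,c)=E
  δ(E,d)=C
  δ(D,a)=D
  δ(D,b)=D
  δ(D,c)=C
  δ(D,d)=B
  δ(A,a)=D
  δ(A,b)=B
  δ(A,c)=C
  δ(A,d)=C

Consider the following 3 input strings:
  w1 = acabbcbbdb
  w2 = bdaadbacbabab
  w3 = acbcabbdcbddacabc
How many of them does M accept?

w1:
  start at C
  read 'a': C → B
  read 'c': B → D
  read 'a': D → D
  read 'b': D → D
  read 'b': D → D
  read 'c': D → C
  read 'b': C → E
  read 'b': E → E
  read 'd': E → C
  read 'b': C → E
  end E, rejected
w2:
  start at C
  read 'b': C → E
  read 'd': E → C
  read 'a': C → B
  read 'a': B → A
  read 'd': A → C
  read 'b': C → E
  read 'a': E → E
  read 'c': E → E
  read 'b': E → E
  read 'a': E → E
  read 'b': E → E
  read 'a': E → E
  read 'b': E → E
  end E, rejected
w3:
  start at C
  read 'a': C → B
  read 'c': B → D
  read 'b': D → D
  read 'c': D → C
  read 'a': C → B
  read 'b': B → C
  read 'b': C → E
  read 'd': E → C
  read 'c': C → A
  read 'b': A → B
  read 'd': B → B
  read 'd': B → B
  read 'a': B → A
  read 'c': A → C
  read 'a': C → B
  read 'b': B → C
  read 'c': C → A
  end A, rejected

0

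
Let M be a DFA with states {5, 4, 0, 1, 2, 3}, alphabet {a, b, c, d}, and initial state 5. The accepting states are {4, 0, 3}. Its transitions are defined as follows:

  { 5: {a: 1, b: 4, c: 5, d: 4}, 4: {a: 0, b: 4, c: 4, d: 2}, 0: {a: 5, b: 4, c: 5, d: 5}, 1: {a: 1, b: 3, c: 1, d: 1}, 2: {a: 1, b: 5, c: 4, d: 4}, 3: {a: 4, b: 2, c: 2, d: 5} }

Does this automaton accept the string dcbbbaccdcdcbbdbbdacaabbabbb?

No

5 → 4 → 4 → 4 → 4 → 4 → 0 → 5 → 5 → 4 → 4 → 2 → 4 → 4 → 4 → 2 → 5 → 4 → 2 → 1 → 1 → 1 → 1 → 3 → 2 → 1 → 3 → 2 → 5
End state 5 is not accepting.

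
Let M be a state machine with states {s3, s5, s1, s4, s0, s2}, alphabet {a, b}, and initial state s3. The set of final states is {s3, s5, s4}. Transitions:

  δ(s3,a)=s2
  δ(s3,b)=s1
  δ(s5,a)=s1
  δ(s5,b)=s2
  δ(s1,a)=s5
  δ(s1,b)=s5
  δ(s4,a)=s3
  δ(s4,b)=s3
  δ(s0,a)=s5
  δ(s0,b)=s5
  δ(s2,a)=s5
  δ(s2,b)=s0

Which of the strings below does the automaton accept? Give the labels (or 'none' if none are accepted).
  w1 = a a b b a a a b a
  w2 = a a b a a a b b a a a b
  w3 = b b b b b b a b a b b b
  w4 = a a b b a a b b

w1, w3

w1:
  start at s3
  read 'a': s3 → s2
  read 'a': s2 → s5
  read 'b': s5 → s2
  read 'b': s2 → s0
  read 'a': s0 → s5
  read 'a': s5 → s1
  read 'a': s1 → s5
  read 'b': s5 → s2
  read 'a': s2 → s5
  end s5, accepted
w2:
  start at s3
  read 'a': s3 → s2
  read 'a': s2 → s5
  read 'b': s5 → s2
  read 'a': s2 → s5
  read 'a': s5 → s1
  read 'a': s1 → s5
  read 'b': s5 → s2
  read 'b': s2 → s0
  read 'a': s0 → s5
  read 'a': s5 → s1
  read 'a': s1 → s5
  read 'b': s5 → s2
  end s2, rejected
w3:
  start at s3
  read 'b': s3 → s1
  read 'b': s1 → s5
  read 'b': s5 → s2
  read 'b': s2 → s0
  read 'b': s0 → s5
  read 'b': s5 → s2
  read 'a': s2 → s5
  read 'b': s5 → s2
  read 'a': s2 → s5
  read 'b': s5 → s2
  read 'b': s2 → s0
  read 'b': s0 → s5
  end s5, accepted
w4:
  start at s3
  read 'a': s3 → s2
  read 'a': s2 → s5
  read 'b': s5 → s2
  read 'b': s2 → s0
  read 'a': s0 → s5
  read 'a': s5 → s1
  read 'b': s1 → s5
  read 'b': s5 → s2
  end s2, rejected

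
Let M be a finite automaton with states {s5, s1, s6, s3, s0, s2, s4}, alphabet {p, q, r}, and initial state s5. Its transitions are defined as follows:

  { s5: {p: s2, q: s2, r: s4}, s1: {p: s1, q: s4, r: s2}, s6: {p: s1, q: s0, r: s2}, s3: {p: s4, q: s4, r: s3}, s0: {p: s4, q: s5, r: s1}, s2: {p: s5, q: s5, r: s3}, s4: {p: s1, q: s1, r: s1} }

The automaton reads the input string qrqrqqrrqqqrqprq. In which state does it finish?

start at s5
read 'q': s5 → s2
read 'r': s2 → s3
read 'q': s3 → s4
read 'r': s4 → s1
read 'q': s1 → s4
read 'q': s4 → s1
read 'r': s1 → s2
read 'r': s2 → s3
read 'q': s3 → s4
read 'q': s4 → s1
read 'q': s1 → s4
read 'r': s4 → s1
read 'q': s1 → s4
read 'p': s4 → s1
read 'r': s1 → s2
read 'q': s2 → s5

s5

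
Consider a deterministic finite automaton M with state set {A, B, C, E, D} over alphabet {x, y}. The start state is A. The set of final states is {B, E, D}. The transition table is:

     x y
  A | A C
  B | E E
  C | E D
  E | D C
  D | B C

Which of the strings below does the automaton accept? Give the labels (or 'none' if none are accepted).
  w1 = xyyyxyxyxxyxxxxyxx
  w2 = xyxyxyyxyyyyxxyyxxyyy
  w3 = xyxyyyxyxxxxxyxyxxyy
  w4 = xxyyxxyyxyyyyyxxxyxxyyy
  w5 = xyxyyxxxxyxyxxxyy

w1:
  start at A
  read 'x': A → A
  read 'y': A → C
  read 'y': C → D
  read 'y': D → C
  read 'x': C → E
  read 'y': E → C
  read 'x': C → E
  read 'y': E → C
  read 'x': C → E
  read 'x': E → D
  read 'y': D → C
  read 'x': C → E
  read 'x': E → D
  read 'x': D → B
  read 'x': B → E
  read 'y': E → C
  read 'x': C → E
  read 'x': E → D
  end D, accepted
w2:
  start at A
  read 'x': A → A
  read 'y': A → C
  read 'x': C → E
  read 'y': E → C
  read 'x': C → E
  read 'y': E → C
  read 'y': C → D
  read 'x': D → B
  read 'y': B → E
  read 'y': E → C
  read 'y': C → D
  read 'y': D → C
  read 'x': C → E
  read 'x': E → D
  read 'y': D → C
  read 'y': C → D
  read 'x': D → B
  read 'x': B → E
  read 'y': E → C
  read 'y': C → D
  read 'y': D → C
  end C, rejected
w3:
  start at A
  read 'x': A → A
  read 'y': A → C
  read 'x': C → E
  read 'y': E → C
  read 'y': C → D
  read 'y': D → C
  read 'x': C → E
  read 'y': E → C
  read 'x': C → E
  read 'x': E → D
  read 'x': D → B
  read 'x': B → E
  read 'x': E → D
  read 'y': D → C
  read 'x': C → E
  read 'y': E → C
  read 'x': C → E
  read 'x': E → D
  read 'y': D → C
  read 'y': C → D
  end D, accepted
w4:
  start at A
  read 'x': A → A
  read 'x': A → A
  read 'y': A → C
  read 'y': C → D
  read 'x': D → B
  read 'x': B → E
  read 'y': E → C
  read 'y': C → D
  read 'x': D → B
  read 'y': B → E
  read 'y': E → C
  read 'y': C → D
  read 'y': D → C
  read 'y': C → D
  read 'x': D → B
  read 'x': B → E
  read 'x': E → D
  read 'y': D → C
  read 'x': C → E
  read 'x': E → D
  read 'y': D → C
  read 'y': C → D
  read 'y': D → C
  end C, rejected
w5:
  start at A
  read 'x': A → A
  read 'y': A → C
  read 'x': C → E
  read 'y': E → C
  read 'y': C → D
  read 'x': D → B
  read 'x': B → E
  read 'x': E → D
  read 'x': D → B
  read 'y': B → E
  read 'x': E → D
  read 'y': D → C
  read 'x': C → E
  read 'x': E → D
  read 'x': D → B
  read 'y': B → E
  read 'y': E → C
  end C, rejected

w1, w3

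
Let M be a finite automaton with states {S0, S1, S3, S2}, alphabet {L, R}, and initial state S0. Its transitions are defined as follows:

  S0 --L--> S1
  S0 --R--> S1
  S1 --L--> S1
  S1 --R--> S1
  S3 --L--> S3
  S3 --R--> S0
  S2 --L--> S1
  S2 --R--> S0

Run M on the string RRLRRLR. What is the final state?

S1

Trace: S0 -R-> S1 -R-> S1 -L-> S1 -R-> S1 -R-> S1 -L-> S1 -R-> S1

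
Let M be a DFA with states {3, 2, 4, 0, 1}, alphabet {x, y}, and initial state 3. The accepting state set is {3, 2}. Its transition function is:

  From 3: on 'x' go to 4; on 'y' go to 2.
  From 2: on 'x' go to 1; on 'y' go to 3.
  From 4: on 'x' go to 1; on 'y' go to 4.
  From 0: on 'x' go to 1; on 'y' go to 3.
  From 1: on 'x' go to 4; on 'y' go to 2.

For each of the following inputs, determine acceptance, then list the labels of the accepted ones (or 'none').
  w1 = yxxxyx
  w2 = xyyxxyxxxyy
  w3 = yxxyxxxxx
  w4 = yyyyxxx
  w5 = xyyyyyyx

w2

w1:
  start at 3
  read 'y': 3 → 2
  read 'x': 2 → 1
  read 'x': 1 → 4
  read 'x': 4 → 1
  read 'y': 1 → 2
  read 'x': 2 → 1
  end 1, rejected
w2:
  start at 3
  read 'x': 3 → 4
  read 'y': 4 → 4
  read 'y': 4 → 4
  read 'x': 4 → 1
  read 'x': 1 → 4
  read 'y': 4 → 4
  read 'x': 4 → 1
  read 'x': 1 → 4
  read 'x': 4 → 1
  read 'y': 1 → 2
  read 'y': 2 → 3
  end 3, accepted
w3:
  start at 3
  read 'y': 3 → 2
  read 'x': 2 → 1
  read 'x': 1 → 4
  read 'y': 4 → 4
  read 'x': 4 → 1
  read 'x': 1 → 4
  read 'x': 4 → 1
  read 'x': 1 → 4
  read 'x': 4 → 1
  end 1, rejected
w4:
  start at 3
  read 'y': 3 → 2
  read 'y': 2 → 3
  read 'y': 3 → 2
  read 'y': 2 → 3
  read 'x': 3 → 4
  read 'x': 4 → 1
  read 'x': 1 → 4
  end 4, rejected
w5:
  start at 3
  read 'x': 3 → 4
  read 'y': 4 → 4
  read 'y': 4 → 4
  read 'y': 4 → 4
  read 'y': 4 → 4
  read 'y': 4 → 4
  read 'y': 4 → 4
  read 'x': 4 → 1
  end 1, rejected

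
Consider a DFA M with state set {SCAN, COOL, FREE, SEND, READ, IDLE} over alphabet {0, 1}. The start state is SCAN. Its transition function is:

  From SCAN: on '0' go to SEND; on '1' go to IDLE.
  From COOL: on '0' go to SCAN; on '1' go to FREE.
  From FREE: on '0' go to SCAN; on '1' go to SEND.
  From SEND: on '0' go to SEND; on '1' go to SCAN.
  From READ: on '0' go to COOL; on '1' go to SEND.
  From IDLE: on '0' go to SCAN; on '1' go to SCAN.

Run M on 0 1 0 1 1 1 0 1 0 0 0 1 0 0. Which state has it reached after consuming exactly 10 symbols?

Trace: SCAN -0-> SEND -1-> SCAN -0-> SEND -1-> SCAN -1-> IDLE -1-> SCAN -0-> SEND -1-> SCAN -0-> SEND -0-> SEND
After 10 symbols: SEND.

SEND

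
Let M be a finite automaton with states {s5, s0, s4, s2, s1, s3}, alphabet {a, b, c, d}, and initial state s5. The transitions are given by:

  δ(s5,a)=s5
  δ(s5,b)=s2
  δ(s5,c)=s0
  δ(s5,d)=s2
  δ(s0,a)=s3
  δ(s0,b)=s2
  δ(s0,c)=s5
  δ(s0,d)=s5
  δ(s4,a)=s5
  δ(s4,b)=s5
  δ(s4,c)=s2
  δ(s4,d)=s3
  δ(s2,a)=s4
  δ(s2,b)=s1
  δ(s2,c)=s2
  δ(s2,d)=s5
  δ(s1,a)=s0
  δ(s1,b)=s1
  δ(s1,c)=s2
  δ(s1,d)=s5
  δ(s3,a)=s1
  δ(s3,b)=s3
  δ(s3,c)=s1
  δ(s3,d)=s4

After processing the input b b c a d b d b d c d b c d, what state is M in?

s5

Trace: s5 -b-> s2 -b-> s1 -c-> s2 -a-> s4 -d-> s3 -b-> s3 -d-> s4 -b-> s5 -d-> s2 -c-> s2 -d-> s5 -b-> s2 -c-> s2 -d-> s5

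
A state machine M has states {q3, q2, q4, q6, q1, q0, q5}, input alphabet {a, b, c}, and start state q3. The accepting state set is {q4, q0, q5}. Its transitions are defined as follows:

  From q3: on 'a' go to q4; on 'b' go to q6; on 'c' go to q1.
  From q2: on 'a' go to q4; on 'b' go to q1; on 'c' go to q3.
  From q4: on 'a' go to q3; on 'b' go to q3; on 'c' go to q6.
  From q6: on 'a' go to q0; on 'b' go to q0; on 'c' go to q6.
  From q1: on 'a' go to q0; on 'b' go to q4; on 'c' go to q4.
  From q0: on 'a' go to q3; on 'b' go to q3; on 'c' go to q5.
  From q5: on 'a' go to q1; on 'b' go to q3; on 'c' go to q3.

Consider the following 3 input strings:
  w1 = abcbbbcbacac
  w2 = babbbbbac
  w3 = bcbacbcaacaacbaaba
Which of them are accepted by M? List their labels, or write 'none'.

w1, w2, w3

w1: Trace: q3 -a-> q4 -b-> q3 -c-> q1 -b-> q4 -b-> q3 -b-> q6 -c-> q6 -b-> q0 -a-> q3 -c-> q1 -a-> q0 -c-> q5  → end q5, accepted
w2: Trace: q3 -b-> q6 -a-> q0 -b-> q3 -b-> q6 -b-> q0 -b-> q3 -b-> q6 -a-> q0 -c-> q5  → end q5, accepted
w3: Trace: q3 -b-> q6 -c-> q6 -b-> q0 -a-> q3 -c-> q1 -b-> q4 -c-> q6 -a-> q0 -a-> q3 -c-> q1 -a-> q0 -a-> q3 -c-> q1 -b-> q4 -a-> q3 -a-> q4 -b-> q3 -a-> q4  → end q4, accepted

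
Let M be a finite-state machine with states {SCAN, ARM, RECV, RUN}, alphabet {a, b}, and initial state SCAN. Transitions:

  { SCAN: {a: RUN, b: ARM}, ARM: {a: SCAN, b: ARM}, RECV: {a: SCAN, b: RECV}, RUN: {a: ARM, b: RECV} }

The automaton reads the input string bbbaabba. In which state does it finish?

SCAN

start at SCAN
read 'b': SCAN → ARM
read 'b': ARM → ARM
read 'b': ARM → ARM
read 'a': ARM → SCAN
read 'a': SCAN → RUN
read 'b': RUN → RECV
read 'b': RECV → RECV
read 'a': RECV → SCAN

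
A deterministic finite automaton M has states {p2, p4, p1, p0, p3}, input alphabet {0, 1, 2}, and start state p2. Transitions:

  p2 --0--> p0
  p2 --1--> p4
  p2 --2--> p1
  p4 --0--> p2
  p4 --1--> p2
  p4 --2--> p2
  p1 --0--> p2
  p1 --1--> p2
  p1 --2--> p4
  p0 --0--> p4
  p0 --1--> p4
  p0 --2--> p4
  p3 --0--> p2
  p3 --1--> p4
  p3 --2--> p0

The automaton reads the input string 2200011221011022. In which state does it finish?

start at p2
read '2': p2 → p1
read '2': p1 → p4
read '0': p4 → p2
read '0': p2 → p0
read '0': p0 → p4
read '1': p4 → p2
read '1': p2 → p4
read '2': p4 → p2
read '2': p2 → p1
read '1': p1 → p2
read '0': p2 → p0
read '1': p0 → p4
read '1': p4 → p2
read '0': p2 → p0
read '2': p0 → p4
read '2': p4 → p2

p2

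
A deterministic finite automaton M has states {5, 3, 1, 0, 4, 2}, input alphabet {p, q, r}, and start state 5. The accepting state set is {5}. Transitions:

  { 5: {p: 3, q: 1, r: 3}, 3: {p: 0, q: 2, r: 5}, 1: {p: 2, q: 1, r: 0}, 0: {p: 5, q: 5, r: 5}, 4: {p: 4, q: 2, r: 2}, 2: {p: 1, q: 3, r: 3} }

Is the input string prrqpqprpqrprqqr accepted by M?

5 → 3 → 5 → 3 → 2 → 1 → 1 → 2 → 3 → 0 → 5 → 3 → 0 → 5 → 1 → 1 → 0
End state 0 is not accepting.

No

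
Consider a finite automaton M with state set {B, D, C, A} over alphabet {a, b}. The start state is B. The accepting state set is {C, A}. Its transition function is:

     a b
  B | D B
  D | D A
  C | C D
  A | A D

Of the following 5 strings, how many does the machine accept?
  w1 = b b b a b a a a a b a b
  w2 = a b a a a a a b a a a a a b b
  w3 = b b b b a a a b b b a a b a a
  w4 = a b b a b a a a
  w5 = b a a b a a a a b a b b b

3

w1:
  start at B
  read 'b': B → B
  read 'b': B → B
  read 'b': B → B
  read 'a': B → D
  read 'b': D → A
  read 'a': A → A
  read 'a': A → A
  read 'a': A → A
  read 'a': A → A
  read 'b': A → D
  read 'a': D → D
  read 'b': D → A
  end A, accepted
w2:
  start at B
  read 'a': B → D
  read 'b': D → A
  read 'a': A → A
  read 'a': A → A
  read 'a': A → A
  read 'a': A → A
  read 'a': A → A
  read 'b': A → D
  read 'a': D → D
  read 'a': D → D
  read 'a': D → D
  read 'a': D → D
  read 'a': D → D
  read 'b': D → A
  read 'b': A → D
  end D, rejected
w3:
  start at B
  read 'b': B → B
  read 'b': B → B
  read 'b': B → B
  read 'b': B → B
  read 'a': B → D
  read 'a': D → D
  read 'a': D → D
  read 'b': D → A
  read 'b': A → D
  read 'b': D → A
  read 'a': A → A
  read 'a': A → A
  read 'b': A → D
  read 'a': D → D
  read 'a': D → D
  end D, rejected
w4:
  start at B
  read 'a': B → D
  read 'b': D → A
  read 'b': A → D
  read 'a': D → D
  read 'b': D → A
  read 'a': A → A
  read 'a': A → A
  read 'a': A → A
  end A, accepted
w5:
  start at B
  read 'b': B → B
  read 'a': B → D
  read 'a': D → D
  read 'b': D → A
  read 'a': A → A
  read 'a': A → A
  read 'a': A → A
  read 'a': A → A
  read 'b': A → D
  read 'a': D → D
  read 'b': D → A
  read 'b': A → D
  read 'b': D → A
  end A, accepted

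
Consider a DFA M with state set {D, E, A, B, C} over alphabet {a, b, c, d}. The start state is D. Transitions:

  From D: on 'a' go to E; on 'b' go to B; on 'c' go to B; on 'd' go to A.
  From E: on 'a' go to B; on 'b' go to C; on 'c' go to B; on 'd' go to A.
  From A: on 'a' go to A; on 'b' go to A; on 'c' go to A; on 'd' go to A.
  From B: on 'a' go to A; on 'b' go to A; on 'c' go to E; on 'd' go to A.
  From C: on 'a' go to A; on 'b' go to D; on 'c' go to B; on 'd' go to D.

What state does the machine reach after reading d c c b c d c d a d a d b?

D → A → A → A → A → A → A → A → A → A → A → A → A → A

A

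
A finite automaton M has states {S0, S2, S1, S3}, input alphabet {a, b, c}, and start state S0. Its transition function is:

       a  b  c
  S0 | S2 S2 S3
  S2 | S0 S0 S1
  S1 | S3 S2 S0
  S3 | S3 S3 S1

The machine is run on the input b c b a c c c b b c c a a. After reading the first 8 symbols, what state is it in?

S0 → S2 → S1 → S2 → S0 → S3 → S1 → S0 → S2
After 8 symbols: S2.

S2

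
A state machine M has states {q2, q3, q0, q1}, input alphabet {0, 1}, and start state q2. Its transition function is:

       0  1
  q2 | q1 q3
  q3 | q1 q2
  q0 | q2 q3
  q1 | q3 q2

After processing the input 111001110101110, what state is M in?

q1

start at q2
read '1': q2 → q3
read '1': q3 → q2
read '1': q2 → q3
read '0': q3 → q1
read '0': q1 → q3
read '1': q3 → q2
read '1': q2 → q3
read '1': q3 → q2
read '0': q2 → q1
read '1': q1 → q2
read '0': q2 → q1
read '1': q1 → q2
read '1': q2 → q3
read '1': q3 → q2
read '0': q2 → q1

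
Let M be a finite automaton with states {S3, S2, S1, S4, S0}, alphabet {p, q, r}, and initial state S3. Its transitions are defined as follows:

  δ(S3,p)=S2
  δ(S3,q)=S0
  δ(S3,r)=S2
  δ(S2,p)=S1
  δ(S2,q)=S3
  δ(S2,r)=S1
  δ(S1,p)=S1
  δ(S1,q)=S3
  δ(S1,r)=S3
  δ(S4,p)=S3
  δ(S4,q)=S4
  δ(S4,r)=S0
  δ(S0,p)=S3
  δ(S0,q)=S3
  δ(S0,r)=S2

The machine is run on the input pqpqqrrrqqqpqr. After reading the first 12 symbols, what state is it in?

S3

Trace: S3 -p-> S2 -q-> S3 -p-> S2 -q-> S3 -q-> S0 -r-> S2 -r-> S1 -r-> S3 -q-> S0 -q-> S3 -q-> S0 -p-> S3
After 12 symbols: S3.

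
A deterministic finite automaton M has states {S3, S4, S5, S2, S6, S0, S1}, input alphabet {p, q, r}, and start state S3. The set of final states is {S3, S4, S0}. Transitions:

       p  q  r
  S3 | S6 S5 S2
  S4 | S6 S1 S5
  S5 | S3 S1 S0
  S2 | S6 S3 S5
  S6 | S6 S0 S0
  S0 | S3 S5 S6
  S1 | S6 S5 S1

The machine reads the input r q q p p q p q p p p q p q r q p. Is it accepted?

Yes

start at S3
read 'r': S3 → S2
read 'q': S2 → S3
read 'q': S3 → S5
read 'p': S5 → S3
read 'p': S3 → S6
read 'q': S6 → S0
read 'p': S0 → S3
read 'q': S3 → S5
read 'p': S5 → S3
read 'p': S3 → S6
read 'p': S6 → S6
read 'q': S6 → S0
read 'p': S0 → S3
read 'q': S3 → S5
read 'r': S5 → S0
read 'q': S0 → S5
read 'p': S5 → S3
End state S3 is accepting.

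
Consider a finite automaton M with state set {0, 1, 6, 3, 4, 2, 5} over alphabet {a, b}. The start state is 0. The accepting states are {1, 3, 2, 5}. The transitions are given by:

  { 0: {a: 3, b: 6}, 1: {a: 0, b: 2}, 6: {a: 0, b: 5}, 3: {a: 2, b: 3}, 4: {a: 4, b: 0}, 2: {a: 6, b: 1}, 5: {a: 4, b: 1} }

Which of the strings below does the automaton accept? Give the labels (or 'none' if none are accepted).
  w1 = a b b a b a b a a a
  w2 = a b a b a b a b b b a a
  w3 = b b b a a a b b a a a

w1:
  start at 0
  read 'a': 0 → 3
  read 'b': 3 → 3
  read 'b': 3 → 3
  read 'a': 3 → 2
  read 'b': 2 → 1
  read 'a': 1 → 0
  read 'b': 0 → 6
  read 'a': 6 → 0
  read 'a': 0 → 3
  read 'a': 3 → 2
  end 2, accepted
w2:
  start at 0
  read 'a': 0 → 3
  read 'b': 3 → 3
  read 'a': 3 → 2
  read 'b': 2 → 1
  read 'a': 1 → 0
  read 'b': 0 → 6
  read 'a': 6 → 0
  read 'b': 0 → 6
  read 'b': 6 → 5
  read 'b': 5 → 1
  read 'a': 1 → 0
  read 'a': 0 → 3
  end 3, accepted
w3:
  start at 0
  read 'b': 0 → 6
  read 'b': 6 → 5
  read 'b': 5 → 1
  read 'a': 1 → 0
  read 'a': 0 → 3
  read 'a': 3 → 2
  read 'b': 2 → 1
  read 'b': 1 → 2
  read 'a': 2 → 6
  read 'a': 6 → 0
  read 'a': 0 → 3
  end 3, accepted

w1, w2, w3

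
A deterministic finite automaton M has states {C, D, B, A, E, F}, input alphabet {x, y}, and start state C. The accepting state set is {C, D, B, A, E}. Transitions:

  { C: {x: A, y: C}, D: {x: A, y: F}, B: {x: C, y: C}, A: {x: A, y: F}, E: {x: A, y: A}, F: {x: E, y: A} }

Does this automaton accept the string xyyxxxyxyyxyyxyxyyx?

Yes

Trace: C -x-> A -y-> F -y-> A -x-> A -x-> A -x-> A -y-> F -x-> E -y-> A -y-> F -x-> E -y-> A -y-> F -x-> E -y-> A -x-> A -y-> F -y-> A -x-> A
End state A is accepting.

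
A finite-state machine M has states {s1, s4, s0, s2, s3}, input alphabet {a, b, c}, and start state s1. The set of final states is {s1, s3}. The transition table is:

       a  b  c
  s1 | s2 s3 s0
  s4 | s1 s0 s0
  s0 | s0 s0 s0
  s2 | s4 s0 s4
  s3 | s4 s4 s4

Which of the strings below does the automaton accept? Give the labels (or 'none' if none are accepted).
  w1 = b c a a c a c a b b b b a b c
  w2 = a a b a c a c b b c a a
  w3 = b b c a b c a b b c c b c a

w1: Trace: s1 -b-> s3 -c-> s4 -a-> s1 -a-> s2 -c-> s4 -a-> s1 -c-> s0 -a-> s0 -b-> s0 -b-> s0 -b-> s0 -b-> s0 -a-> s0 -b-> s0 -c-> s0  → end s0, rejected
w2: Trace: s1 -a-> s2 -a-> s4 -b-> s0 -a-> s0 -c-> s0 -a-> s0 -c-> s0 -b-> s0 -b-> s0 -c-> s0 -a-> s0 -a-> s0  → end s0, rejected
w3: Trace: s1 -b-> s3 -b-> s4 -c-> s0 -a-> s0 -b-> s0 -c-> s0 -a-> s0 -b-> s0 -b-> s0 -c-> s0 -c-> s0 -b-> s0 -c-> s0 -a-> s0  → end s0, rejected

none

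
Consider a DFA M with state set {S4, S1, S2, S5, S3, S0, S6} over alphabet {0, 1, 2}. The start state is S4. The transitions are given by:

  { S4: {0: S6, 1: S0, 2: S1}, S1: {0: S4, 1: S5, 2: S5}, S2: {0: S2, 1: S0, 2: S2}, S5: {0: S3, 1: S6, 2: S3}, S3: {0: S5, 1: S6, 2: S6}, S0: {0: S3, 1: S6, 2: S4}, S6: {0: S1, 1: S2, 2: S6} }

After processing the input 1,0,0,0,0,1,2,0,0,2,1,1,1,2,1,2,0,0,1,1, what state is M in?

Trace: S4 -1-> S0 -0-> S3 -0-> S5 -0-> S3 -0-> S5 -1-> S6 -2-> S6 -0-> S1 -0-> S4 -2-> S1 -1-> S5 -1-> S6 -1-> S2 -2-> S2 -1-> S0 -2-> S4 -0-> S6 -0-> S1 -1-> S5 -1-> S6

S6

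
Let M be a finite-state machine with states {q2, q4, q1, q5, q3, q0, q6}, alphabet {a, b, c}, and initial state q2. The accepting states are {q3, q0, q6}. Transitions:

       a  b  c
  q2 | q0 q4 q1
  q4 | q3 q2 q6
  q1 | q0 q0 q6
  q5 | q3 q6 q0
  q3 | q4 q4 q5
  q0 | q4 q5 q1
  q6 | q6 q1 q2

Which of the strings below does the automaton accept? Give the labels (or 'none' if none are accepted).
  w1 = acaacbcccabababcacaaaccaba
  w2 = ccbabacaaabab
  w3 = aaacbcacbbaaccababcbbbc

w1: q2 → q0 → q1 → q0 → q4 → q6 → q1 → q6 → q2 → q1 → q0 → q5 → q3 → q4 → q3 → q4 → q6 → q6 → q2 → q0 → q4 → q3 → q5 → q0 → q4 → q2 → q0  → end q0, accepted
w2: q2 → q1 → q6 → q1 → q0 → q5 → q3 → q5 → q3 → q4 → q3 → q4 → q3 → q4  → end q4, rejected
w3: q2 → q0 → q4 → q3 → q5 → q6 → q2 → q0 → q1 → q0 → q5 → q3 → q4 → q6 → q2 → q0 → q5 → q3 → q4 → q6 → q1 → q0 → q5 → q0  → end q0, accepted

w1, w3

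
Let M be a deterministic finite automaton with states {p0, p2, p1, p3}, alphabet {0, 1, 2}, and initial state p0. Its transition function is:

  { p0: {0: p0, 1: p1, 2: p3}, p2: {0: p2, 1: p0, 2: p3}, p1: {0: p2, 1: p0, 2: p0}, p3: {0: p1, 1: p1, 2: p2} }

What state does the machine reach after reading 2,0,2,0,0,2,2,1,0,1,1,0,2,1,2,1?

p1

Trace: p0 -2-> p3 -0-> p1 -2-> p0 -0-> p0 -0-> p0 -2-> p3 -2-> p2 -1-> p0 -0-> p0 -1-> p1 -1-> p0 -0-> p0 -2-> p3 -1-> p1 -2-> p0 -1-> p1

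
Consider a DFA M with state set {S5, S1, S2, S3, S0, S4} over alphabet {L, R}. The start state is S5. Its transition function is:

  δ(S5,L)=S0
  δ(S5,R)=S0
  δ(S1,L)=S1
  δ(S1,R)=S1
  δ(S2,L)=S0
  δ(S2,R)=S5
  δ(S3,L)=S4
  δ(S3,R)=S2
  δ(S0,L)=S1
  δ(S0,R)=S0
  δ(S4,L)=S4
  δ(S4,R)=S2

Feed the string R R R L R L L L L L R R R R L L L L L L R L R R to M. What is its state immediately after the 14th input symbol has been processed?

Trace: S5 -R-> S0 -R-> S0 -R-> S0 -L-> S1 -R-> S1 -L-> S1 -L-> S1 -L-> S1 -L-> S1 -L-> S1 -R-> S1 -R-> S1 -R-> S1 -R-> S1
After 14 symbols: S1.

S1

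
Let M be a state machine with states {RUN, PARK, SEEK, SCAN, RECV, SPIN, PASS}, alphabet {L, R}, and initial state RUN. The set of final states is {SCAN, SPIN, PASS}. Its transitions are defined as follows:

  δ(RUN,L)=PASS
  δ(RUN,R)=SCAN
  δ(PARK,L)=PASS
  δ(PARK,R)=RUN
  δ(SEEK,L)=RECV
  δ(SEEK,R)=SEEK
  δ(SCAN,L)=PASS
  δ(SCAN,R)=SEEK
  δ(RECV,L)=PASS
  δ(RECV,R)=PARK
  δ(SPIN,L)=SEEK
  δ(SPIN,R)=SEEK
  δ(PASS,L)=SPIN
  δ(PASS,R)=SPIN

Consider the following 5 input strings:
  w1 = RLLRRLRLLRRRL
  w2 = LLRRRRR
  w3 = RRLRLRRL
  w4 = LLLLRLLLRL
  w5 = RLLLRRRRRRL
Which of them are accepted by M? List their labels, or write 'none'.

none

w1: RUN → SCAN → PASS → SPIN → SEEK → SEEK → RECV → PARK → PASS → SPIN → SEEK → SEEK → SEEK → RECV  → end RECV, rejected
w2: RUN → PASS → SPIN → SEEK → SEEK → SEEK → SEEK → SEEK  → end SEEK, rejected
w3: RUN → SCAN → SEEK → RECV → PARK → PASS → SPIN → SEEK → RECV  → end RECV, rejected
w4: RUN → PASS → SPIN → SEEK → RECV → PARK → PASS → SPIN → SEEK → SEEK → RECV  → end RECV, rejected
w5: RUN → SCAN → PASS → SPIN → SEEK → SEEK → SEEK → SEEK → SEEK → SEEK → SEEK → RECV  → end RECV, rejected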